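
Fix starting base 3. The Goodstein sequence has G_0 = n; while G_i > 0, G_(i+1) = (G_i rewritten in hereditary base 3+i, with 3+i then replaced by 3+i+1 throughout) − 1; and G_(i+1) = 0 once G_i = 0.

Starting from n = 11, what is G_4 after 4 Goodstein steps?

[0] 11 ≡ 3^2 + 2 (base 3). Lift 4: 18. −1: 17.
[1] 17 ≡ 4^2 + 1 (base 4). Lift 5: 26. −1: 25.
[2] 25 ≡ 5^2 (base 5). Lift 6: 36. −1: 35.
[3] 35 ≡ 5·6 + 5 (base 6). Lift 7: 40. −1: 39.

39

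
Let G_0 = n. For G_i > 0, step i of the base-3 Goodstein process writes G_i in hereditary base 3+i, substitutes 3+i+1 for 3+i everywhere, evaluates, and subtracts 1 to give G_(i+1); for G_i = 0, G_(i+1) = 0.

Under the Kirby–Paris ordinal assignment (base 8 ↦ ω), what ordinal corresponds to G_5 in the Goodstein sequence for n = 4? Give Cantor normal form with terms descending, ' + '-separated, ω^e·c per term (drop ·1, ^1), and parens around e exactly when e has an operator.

1

G_0 = 4. HB_3(4) = 3 + 1. Bump = 5. G_1 = 4.
G_1 = 4. HB_4(4) = 4. Bump = 5. G_2 = 4.
G_2 = 4. HB_5(4) = 4. Bump = 4. G_3 = 3.
G_3 = 3. HB_6(3) = 3. Bump = 3. G_4 = 2.
G_4 = 2. HB_7(2) = 2. Bump = 2. G_5 = 1.
G_5 = 1. HB_8(1) = 1. Bump = 1. G_6 = 0.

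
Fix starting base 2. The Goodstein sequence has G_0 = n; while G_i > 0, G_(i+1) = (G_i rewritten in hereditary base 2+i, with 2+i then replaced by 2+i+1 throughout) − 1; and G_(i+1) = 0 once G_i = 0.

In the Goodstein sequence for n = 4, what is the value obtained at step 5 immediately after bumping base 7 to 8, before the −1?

4 —HB2→ 2^2 —bump→ 3^3 = 27 —(−1)→ 26
26 —HB3→ 2·3^2 + 2·3 + 2 —bump→ 2·4^2 + 2·4 + 2 = 42 —(−1)→ 41
41 —HB4→ 2·4^2 + 2·4 + 1 —bump→ 2·5^2 + 2·5 + 1 = 61 —(−1)→ 60
60 —HB5→ 2·5^2 + 2·5 —bump→ 2·6^2 + 2·6 = 84 —(−1)→ 83
83 —HB6→ 2·6^2 + 6 + 5 —bump→ 2·7^2 + 7 + 5 = 110 —(−1)→ 109

140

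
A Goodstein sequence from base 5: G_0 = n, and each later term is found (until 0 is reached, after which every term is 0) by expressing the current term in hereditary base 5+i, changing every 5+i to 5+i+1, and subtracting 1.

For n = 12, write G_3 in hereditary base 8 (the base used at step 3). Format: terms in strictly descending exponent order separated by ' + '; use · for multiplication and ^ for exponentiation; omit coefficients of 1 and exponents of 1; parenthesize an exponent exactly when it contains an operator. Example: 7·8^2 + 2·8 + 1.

8 + 7

[0] 12 ≡ 2·5 + 2 (base 5). Lift 6: 14. −1: 13.
[1] 13 ≡ 2·6 + 1 (base 6). Lift 7: 15. −1: 14.
[2] 14 ≡ 2·7 (base 7). Lift 8: 16. −1: 15.
[3] 15 ≡ 8 + 7 (base 8). Lift 9: 16. −1: 15.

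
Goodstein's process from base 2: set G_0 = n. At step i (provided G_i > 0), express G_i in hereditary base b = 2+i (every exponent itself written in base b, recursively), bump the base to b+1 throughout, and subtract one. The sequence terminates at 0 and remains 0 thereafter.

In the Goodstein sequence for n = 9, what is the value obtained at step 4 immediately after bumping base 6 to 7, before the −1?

2471827

(0) 9|_2 = 2^(2 + 1) + 1 ↦ 3^(3 + 1) + 1|_3 = 82 ⇒ 81
(1) 81|_3 = 3^(3 + 1) ↦ 4^(4 + 1)|_4 = 1024 ⇒ 1023
(2) 1023|_4 = 3·4^4 + 3·4^3 + 3·4^2 + 3·4 + 3 ↦ 3·5^5 + 3·5^3 + 3·5^2 + 3·5 + 3|_5 = 9843 ⇒ 9842
(3) 9842|_5 = 3·5^5 + 3·5^3 + 3·5^2 + 3·5 + 2 ↦ 3·6^6 + 3·6^3 + 3·6^2 + 3·6 + 2|_6 = 140744 ⇒ 140743
(4) 140743|_6 = 3·6^6 + 3·6^3 + 3·6^2 + 3·6 + 1 ↦ 3·7^7 + 3·7^3 + 3·7^2 + 3·7 + 1|_7 = 2471827 ⇒ 2471826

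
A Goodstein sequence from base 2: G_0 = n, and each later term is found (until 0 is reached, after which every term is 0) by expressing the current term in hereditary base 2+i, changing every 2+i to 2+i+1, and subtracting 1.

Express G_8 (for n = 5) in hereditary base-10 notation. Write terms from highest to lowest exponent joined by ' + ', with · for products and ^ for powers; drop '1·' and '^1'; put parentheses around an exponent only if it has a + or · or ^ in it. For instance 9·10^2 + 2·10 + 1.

step 0: 5 = 2^2 + 1; sub 3 for 2: 3^3 + 1; = 28; G_1 = 28−1 = 27
step 1: 27 = 3^3; sub 4 for 3: 4^4; = 256; G_2 = 256−1 = 255
step 2: 255 = 3·4^3 + 3·4^2 + 3·4 + 3; sub 5 for 4: 3·5^3 + 3·5^2 + 3·5 + 3; = 468; G_3 = 468−1 = 467
step 3: 467 = 3·5^3 + 3·5^2 + 3·5 + 2; sub 6 for 5: 3·6^3 + 3·6^2 + 3·6 + 2; = 776; G_4 = 776−1 = 775
step 4: 775 = 3·6^3 + 3·6^2 + 3·6 + 1; sub 7 for 6: 3·7^3 + 3·7^2 + 3·7 + 1; = 1198; G_5 = 1198−1 = 1197
step 5: 1197 = 3·7^3 + 3·7^2 + 3·7; sub 8 for 7: 3·8^3 + 3·8^2 + 3·8; = 1752; G_6 = 1752−1 = 1751
step 6: 1751 = 3·8^3 + 3·8^2 + 2·8 + 7; sub 9 for 8: 3·9^3 + 3·9^2 + 2·9 + 7; = 2455; G_7 = 2455−1 = 2454
step 7: 2454 = 3·9^3 + 3·9^2 + 2·9 + 6; sub 10 for 9: 3·10^3 + 3·10^2 + 2·10 + 6; = 3326; G_8 = 3326−1 = 3325

3·10^3 + 3·10^2 + 2·10 + 5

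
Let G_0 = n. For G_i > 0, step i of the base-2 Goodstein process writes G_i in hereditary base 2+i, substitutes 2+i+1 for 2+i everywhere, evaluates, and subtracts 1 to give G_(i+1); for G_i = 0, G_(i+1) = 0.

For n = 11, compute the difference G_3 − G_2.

14600

G_0=11  [base 2] 2^(2 + 1) + 2 + 1  →[2↦3]→  3^(3 + 1) + 3 + 1 = 85  −1 ⇒ G_1=84
G_1=84  [base 3] 3^(3 + 1) + 3  →[3↦4]→  4^(4 + 1) + 4 = 1028  −1 ⇒ G_2=1027
G_2=1027  [base 4] 4^(4 + 1) + 3  →[4↦5]→  5^(5 + 1) + 3 = 15628  −1 ⇒ G_3=15627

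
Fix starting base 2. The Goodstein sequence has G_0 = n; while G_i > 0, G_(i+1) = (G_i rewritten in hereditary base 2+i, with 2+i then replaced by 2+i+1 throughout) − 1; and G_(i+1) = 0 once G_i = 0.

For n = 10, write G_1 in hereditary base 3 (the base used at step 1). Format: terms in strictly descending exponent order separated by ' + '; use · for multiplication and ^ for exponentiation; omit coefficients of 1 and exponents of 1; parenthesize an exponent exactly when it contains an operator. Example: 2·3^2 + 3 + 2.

[0] 10 ≡ 2^(2 + 1) + 2 (base 2). Lift 3: 84. −1: 83.
[1] 83 ≡ 3^(3 + 1) + 2 (base 3). Lift 4: 1026. −1: 1025.

3^(3 + 1) + 2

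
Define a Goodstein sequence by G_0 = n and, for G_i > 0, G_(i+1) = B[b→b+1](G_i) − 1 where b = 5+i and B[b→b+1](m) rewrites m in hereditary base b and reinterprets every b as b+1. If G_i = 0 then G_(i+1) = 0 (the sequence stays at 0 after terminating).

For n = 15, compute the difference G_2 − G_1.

1

step 0: 15 = 3·5; sub 6 for 5: 3·6; = 18; G_1 = 18−1 = 17
step 1: 17 = 2·6 + 5; sub 7 for 6: 2·7 + 5; = 19; G_2 = 19−1 = 18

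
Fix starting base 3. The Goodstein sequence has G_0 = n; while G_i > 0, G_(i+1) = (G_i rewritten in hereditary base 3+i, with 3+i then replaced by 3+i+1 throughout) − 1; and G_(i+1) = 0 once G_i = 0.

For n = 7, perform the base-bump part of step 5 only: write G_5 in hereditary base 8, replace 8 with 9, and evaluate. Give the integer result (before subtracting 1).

10

(0) 7|_3 = 2·3 + 1 ↦ 2·4 + 1|_4 = 9 ⇒ 8
(1) 8|_4 = 2·4 ↦ 2·5|_5 = 10 ⇒ 9
(2) 9|_5 = 5 + 4 ↦ 6 + 4|_6 = 10 ⇒ 9
(3) 9|_6 = 6 + 3 ↦ 7 + 3|_7 = 10 ⇒ 9
(4) 9|_7 = 7 + 2 ↦ 8 + 2|_8 = 10 ⇒ 9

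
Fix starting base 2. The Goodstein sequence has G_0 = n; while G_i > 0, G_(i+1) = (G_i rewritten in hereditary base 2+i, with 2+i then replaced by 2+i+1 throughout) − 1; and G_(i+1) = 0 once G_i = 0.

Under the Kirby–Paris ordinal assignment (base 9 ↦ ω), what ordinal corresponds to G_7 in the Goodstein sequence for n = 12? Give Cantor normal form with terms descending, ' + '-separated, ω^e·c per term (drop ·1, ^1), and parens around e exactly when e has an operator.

ω^(ω + 1) + ω^2·2 + ω + 2

step 0: 12 = 2^(2 + 1) + 2^2; sub 3 for 2: 3^(3 + 1) + 3^3; = 108; G_1 = 108−1 = 107
step 1: 107 = 3^(3 + 1) + 2·3^2 + 2·3 + 2; sub 4 for 3: 4^(4 + 1) + 2·4^2 + 2·4 + 2; = 1066; G_2 = 1066−1 = 1065
step 2: 1065 = 4^(4 + 1) + 2·4^2 + 2·4 + 1; sub 5 for 4: 5^(5 + 1) + 2·5^2 + 2·5 + 1; = 15686; G_3 = 15686−1 = 15685
step 3: 15685 = 5^(5 + 1) + 2·5^2 + 2·5; sub 6 for 5: 6^(6 + 1) + 2·6^2 + 2·6; = 280020; G_4 = 280020−1 = 280019
step 4: 280019 = 6^(6 + 1) + 2·6^2 + 6 + 5; sub 7 for 6: 7^(7 + 1) + 2·7^2 + 7 + 5; = 5764911; G_5 = 5764911−1 = 5764910
step 5: 5764910 = 7^(7 + 1) + 2·7^2 + 7 + 4; sub 8 for 7: 8^(8 + 1) + 2·8^2 + 8 + 4; = 134217868; G_6 = 134217868−1 = 134217867
step 6: 134217867 = 8^(8 + 1) + 2·8^2 + 8 + 3; sub 9 for 8: 9^(9 + 1) + 2·9^2 + 9 + 3; = 3486784575; G_7 = 3486784575−1 = 3486784574
step 7: 3486784574 = 9^(9 + 1) + 2·9^2 + 9 + 2; sub 10 for 9: 10^(10 + 1) + 2·10^2 + 10 + 2; = 100000000212; G_8 = 100000000212−1 = 100000000211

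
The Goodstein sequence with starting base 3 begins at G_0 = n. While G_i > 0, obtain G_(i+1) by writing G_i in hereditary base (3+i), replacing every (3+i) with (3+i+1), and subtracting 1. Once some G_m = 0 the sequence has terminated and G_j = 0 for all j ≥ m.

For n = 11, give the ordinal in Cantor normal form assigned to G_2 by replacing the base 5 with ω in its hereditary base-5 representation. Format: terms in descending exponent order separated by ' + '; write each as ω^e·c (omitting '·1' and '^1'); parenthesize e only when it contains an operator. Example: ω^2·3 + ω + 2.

ω^2

step 0: 11 = 3^2 + 2; sub 4 for 3: 4^2 + 2; = 18; G_1 = 18−1 = 17
step 1: 17 = 4^2 + 1; sub 5 for 4: 5^2 + 1; = 26; G_2 = 26−1 = 25
step 2: 25 = 5^2; sub 6 for 5: 6^2; = 36; G_3 = 36−1 = 35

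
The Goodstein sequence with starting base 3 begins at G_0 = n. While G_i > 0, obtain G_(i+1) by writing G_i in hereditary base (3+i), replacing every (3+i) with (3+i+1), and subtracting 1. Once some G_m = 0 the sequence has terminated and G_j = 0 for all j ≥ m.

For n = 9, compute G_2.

17

G_0=9  [base 3] 3^2  →[3↦4]→  4^2 = 16  −1 ⇒ G_1=15
G_1=15  [base 4] 3·4 + 3  →[4↦5]→  3·5 + 3 = 18  −1 ⇒ G_2=17
G_2=17  [base 5] 3·5 + 2  →[5↦6]→  3·6 + 2 = 20  −1 ⇒ G_3=19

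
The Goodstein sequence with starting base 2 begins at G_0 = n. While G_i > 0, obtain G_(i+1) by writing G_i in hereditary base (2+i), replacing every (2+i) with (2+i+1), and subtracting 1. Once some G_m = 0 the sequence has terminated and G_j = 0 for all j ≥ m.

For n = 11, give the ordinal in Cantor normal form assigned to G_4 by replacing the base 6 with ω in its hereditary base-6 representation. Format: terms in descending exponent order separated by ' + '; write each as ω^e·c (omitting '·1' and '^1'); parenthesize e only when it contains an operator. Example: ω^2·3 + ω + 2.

ω^(ω + 1) + 1

(0) 11|_2 = 2^(2 + 1) + 2 + 1 ↦ 3^(3 + 1) + 3 + 1|_3 = 85 ⇒ 84
(1) 84|_3 = 3^(3 + 1) + 3 ↦ 4^(4 + 1) + 4|_4 = 1028 ⇒ 1027
(2) 1027|_4 = 4^(4 + 1) + 3 ↦ 5^(5 + 1) + 3|_5 = 15628 ⇒ 15627
(3) 15627|_5 = 5^(5 + 1) + 2 ↦ 6^(6 + 1) + 2|_6 = 279938 ⇒ 279937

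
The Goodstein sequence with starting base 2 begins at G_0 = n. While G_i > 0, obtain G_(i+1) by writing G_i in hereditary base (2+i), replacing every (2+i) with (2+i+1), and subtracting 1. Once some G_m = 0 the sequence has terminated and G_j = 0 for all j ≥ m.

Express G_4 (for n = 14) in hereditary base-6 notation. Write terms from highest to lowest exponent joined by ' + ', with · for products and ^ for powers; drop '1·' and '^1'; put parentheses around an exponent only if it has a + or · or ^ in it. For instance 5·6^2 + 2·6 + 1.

6^(6 + 1) + 5·6^5 + 5·6^4 + 5·6^3 + 5·6^2 + 5·6 + 5

base 2: 14 = 2^(2 + 1) + 2^2 + 2; at 3: 3^(3 + 1) + 3^3 + 3 = 111; next = 110
base 3: 110 = 3^(3 + 1) + 3^3 + 2; at 4: 4^(4 + 1) + 4^4 + 2 = 1282; next = 1281
base 4: 1281 = 4^(4 + 1) + 4^4 + 1; at 5: 5^(5 + 1) + 5^5 + 1 = 18751; next = 18750
base 5: 18750 = 5^(5 + 1) + 5^5; at 6: 6^(6 + 1) + 6^6 = 326592; next = 326591
base 6: 326591 = 6^(6 + 1) + 5·6^5 + 5·6^4 + 5·6^3 + 5·6^2 + 5·6 + 5; at 7: 7^(7 + 1) + 5·7^5 + 5·7^4 + 5·7^3 + 5·7^2 + 5·7 + 5 = 5862841; next = 5862840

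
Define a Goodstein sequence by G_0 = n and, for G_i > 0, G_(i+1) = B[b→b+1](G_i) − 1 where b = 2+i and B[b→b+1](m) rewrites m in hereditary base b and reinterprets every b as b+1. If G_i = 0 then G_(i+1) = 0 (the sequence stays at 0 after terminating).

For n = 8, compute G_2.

8 —HB2→ 2^(2 + 1) —bump→ 3^(3 + 1) = 81 —(−1)→ 80
80 —HB3→ 2·3^3 + 2·3^2 + 2·3 + 2 —bump→ 2·4^4 + 2·4^2 + 2·4 + 2 = 554 —(−1)→ 553
553 —HB4→ 2·4^4 + 2·4^2 + 2·4 + 1 —bump→ 2·5^5 + 2·5^2 + 2·5 + 1 = 6311 —(−1)→ 6310

553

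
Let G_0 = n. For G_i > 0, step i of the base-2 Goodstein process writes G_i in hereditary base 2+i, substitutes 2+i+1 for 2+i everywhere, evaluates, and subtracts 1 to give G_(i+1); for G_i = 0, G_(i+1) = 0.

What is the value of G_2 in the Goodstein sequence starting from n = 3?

3

(0) 3|_2 = 2 + 1 ↦ 3 + 1|_3 = 4 ⇒ 3
(1) 3|_3 = 3 ↦ 4|_4 = 4 ⇒ 3
(2) 3|_4 = 3 ↦ 3|_5 = 3 ⇒ 2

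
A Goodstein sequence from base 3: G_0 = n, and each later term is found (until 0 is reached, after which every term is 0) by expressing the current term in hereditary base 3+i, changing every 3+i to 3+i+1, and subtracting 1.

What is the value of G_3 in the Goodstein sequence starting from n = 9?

19

i=0: 9 = 3^2 (b=3); 3→4: 4^2 = 16; 16−1 = 15
i=1: 15 = 3·4 + 3 (b=4); 4→5: 3·5 + 3 = 18; 18−1 = 17
i=2: 17 = 3·5 + 2 (b=5); 5→6: 3·6 + 2 = 20; 20−1 = 19
i=3: 19 = 3·6 + 1 (b=6); 6→7: 3·7 + 1 = 22; 22−1 = 21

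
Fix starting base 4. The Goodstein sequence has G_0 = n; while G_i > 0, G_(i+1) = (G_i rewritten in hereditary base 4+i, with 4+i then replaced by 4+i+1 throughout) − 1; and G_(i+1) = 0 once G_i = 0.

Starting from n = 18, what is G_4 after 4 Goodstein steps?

i=0: 18 = 4^2 + 2 (b=4); 4→5: 5^2 + 2 = 27; 27−1 = 26
i=1: 26 = 5^2 + 1 (b=5); 5→6: 6^2 + 1 = 37; 37−1 = 36
i=2: 36 = 6^2 (b=6); 6→7: 7^2 = 49; 49−1 = 48
i=3: 48 = 6·7 + 6 (b=7); 7→8: 6·8 + 6 = 54; 54−1 = 53
i=4: 53 = 6·8 + 5 (b=8); 8→9: 6·9 + 5 = 59; 59−1 = 58

53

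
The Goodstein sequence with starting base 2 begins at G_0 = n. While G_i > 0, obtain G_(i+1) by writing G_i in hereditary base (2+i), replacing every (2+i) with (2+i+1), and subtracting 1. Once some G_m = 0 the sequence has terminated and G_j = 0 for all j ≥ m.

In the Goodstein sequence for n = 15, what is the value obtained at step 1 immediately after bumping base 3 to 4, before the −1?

1284

G_0=15  [base 2] 2^(2 + 1) + 2^2 + 2 + 1  →[2↦3]→  3^(3 + 1) + 3^3 + 3 + 1 = 112  −1 ⇒ G_1=111
G_1=111  [base 3] 3^(3 + 1) + 3^3 + 3  →[3↦4]→  4^(4 + 1) + 4^4 + 4 = 1284  −1 ⇒ G_2=1283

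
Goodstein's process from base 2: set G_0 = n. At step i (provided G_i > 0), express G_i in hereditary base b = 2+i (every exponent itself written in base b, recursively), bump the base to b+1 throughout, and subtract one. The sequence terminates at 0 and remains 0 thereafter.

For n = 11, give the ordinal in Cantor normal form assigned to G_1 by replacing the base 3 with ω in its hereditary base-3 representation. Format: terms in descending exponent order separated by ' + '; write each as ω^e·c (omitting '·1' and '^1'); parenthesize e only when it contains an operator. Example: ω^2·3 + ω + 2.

[0] 11 ≡ 2^(2 + 1) + 2 + 1 (base 2). Lift 3: 85. −1: 84.
[1] 84 ≡ 3^(3 + 1) + 3 (base 3). Lift 4: 1028. −1: 1027.

ω^(ω + 1) + ω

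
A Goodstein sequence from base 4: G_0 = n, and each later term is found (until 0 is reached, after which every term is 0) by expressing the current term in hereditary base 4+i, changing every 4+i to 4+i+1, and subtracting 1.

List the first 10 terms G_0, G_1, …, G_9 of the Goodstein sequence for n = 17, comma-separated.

17, 25, 35, 39, 43, 47, 51, 55, 59, 62

[0] 17 ≡ 4^2 + 1 (base 4). Lift 5: 26. −1: 25.
[1] 25 ≡ 5^2 (base 5). Lift 6: 36. −1: 35.
[2] 35 ≡ 5·6 + 5 (base 6). Lift 7: 40. −1: 39.
[3] 39 ≡ 5·7 + 4 (base 7). Lift 8: 44. −1: 43.
[4] 43 ≡ 5·8 + 3 (base 8). Lift 9: 48. −1: 47.
[5] 47 ≡ 5·9 + 2 (base 9). Lift 10: 52. −1: 51.
[6] 51 ≡ 5·10 + 1 (base 10). Lift 11: 56. −1: 55.
[7] 55 ≡ 5·11 (base 11). Lift 12: 60. −1: 59.
[8] 59 ≡ 4·12 + 11 (base 12). Lift 13: 63. −1: 62.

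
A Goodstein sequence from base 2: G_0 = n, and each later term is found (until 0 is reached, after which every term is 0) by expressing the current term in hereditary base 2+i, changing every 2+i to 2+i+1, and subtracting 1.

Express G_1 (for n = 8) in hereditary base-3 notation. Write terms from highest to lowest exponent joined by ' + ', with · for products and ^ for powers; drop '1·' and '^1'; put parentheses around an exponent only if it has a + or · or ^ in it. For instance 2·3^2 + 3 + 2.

i=0: 8 = 2^(2 + 1) (b=2); 2→3: 3^(3 + 1) = 81; 81−1 = 80
i=1: 80 = 2·3^3 + 2·3^2 + 2·3 + 2 (b=3); 3→4: 2·4^4 + 2·4^2 + 2·4 + 2 = 554; 554−1 = 553

2·3^3 + 2·3^2 + 2·3 + 2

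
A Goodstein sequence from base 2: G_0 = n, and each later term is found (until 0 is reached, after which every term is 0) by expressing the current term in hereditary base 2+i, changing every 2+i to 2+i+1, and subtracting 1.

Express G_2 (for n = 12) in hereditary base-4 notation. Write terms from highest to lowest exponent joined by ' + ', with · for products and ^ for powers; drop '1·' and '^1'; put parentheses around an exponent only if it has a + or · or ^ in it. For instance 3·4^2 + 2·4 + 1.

step 0: 12 = 2^(2 + 1) + 2^2; sub 3 for 2: 3^(3 + 1) + 3^3; = 108; G_1 = 108−1 = 107
step 1: 107 = 3^(3 + 1) + 2·3^2 + 2·3 + 2; sub 4 for 3: 4^(4 + 1) + 2·4^2 + 2·4 + 2; = 1066; G_2 = 1066−1 = 1065
step 2: 1065 = 4^(4 + 1) + 2·4^2 + 2·4 + 1; sub 5 for 4: 5^(5 + 1) + 2·5^2 + 2·5 + 1; = 15686; G_3 = 15686−1 = 15685

4^(4 + 1) + 2·4^2 + 2·4 + 1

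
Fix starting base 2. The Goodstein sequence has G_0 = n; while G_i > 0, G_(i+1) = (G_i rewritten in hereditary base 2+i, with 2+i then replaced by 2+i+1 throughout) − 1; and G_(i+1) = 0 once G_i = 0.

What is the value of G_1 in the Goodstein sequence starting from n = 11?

base 2: 11 = 2^(2 + 1) + 2 + 1; at 3: 3^(3 + 1) + 3 + 1 = 85; next = 84
base 3: 84 = 3^(3 + 1) + 3; at 4: 4^(4 + 1) + 4 = 1028; next = 1027

84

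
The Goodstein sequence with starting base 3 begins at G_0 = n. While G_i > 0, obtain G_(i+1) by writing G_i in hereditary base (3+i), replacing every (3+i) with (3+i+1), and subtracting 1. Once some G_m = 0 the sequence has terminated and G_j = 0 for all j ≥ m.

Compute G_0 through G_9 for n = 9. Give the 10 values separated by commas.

(0) 9|_3 = 3^2 ↦ 4^2|_4 = 16 ⇒ 15
(1) 15|_4 = 3·4 + 3 ↦ 3·5 + 3|_5 = 18 ⇒ 17
(2) 17|_5 = 3·5 + 2 ↦ 3·6 + 2|_6 = 20 ⇒ 19
(3) 19|_6 = 3·6 + 1 ↦ 3·7 + 1|_7 = 22 ⇒ 21
(4) 21|_7 = 3·7 ↦ 3·8|_8 = 24 ⇒ 23
(5) 23|_8 = 2·8 + 7 ↦ 2·9 + 7|_9 = 25 ⇒ 24
(6) 24|_9 = 2·9 + 6 ↦ 2·10 + 6|_10 = 26 ⇒ 25
(7) 25|_10 = 2·10 + 5 ↦ 2·11 + 5|_11 = 27 ⇒ 26
(8) 26|_11 = 2·11 + 4 ↦ 2·12 + 4|_12 = 28 ⇒ 27

9, 15, 17, 19, 21, 23, 24, 25, 26, 27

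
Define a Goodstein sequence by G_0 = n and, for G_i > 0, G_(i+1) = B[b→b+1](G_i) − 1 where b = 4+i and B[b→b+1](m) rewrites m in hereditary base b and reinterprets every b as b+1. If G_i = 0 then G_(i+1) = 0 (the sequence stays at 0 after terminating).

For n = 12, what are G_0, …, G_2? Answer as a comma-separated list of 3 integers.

base 4: 12 = 3·4; at 5: 3·5 = 15; next = 14
base 5: 14 = 2·5 + 4; at 6: 2·6 + 4 = 16; next = 15

12, 14, 15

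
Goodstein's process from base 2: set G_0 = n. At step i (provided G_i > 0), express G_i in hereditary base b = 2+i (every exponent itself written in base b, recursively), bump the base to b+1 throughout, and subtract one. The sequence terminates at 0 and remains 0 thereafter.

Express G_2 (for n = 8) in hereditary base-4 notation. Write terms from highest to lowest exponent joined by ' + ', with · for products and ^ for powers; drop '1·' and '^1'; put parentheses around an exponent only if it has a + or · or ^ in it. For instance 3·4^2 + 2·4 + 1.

2·4^4 + 2·4^2 + 2·4 + 1

[0] 8 ≡ 2^(2 + 1) (base 2). Lift 3: 81. −1: 80.
[1] 80 ≡ 2·3^3 + 2·3^2 + 2·3 + 2 (base 3). Lift 4: 554. −1: 553.
[2] 553 ≡ 2·4^4 + 2·4^2 + 2·4 + 1 (base 4). Lift 5: 6311. −1: 6310.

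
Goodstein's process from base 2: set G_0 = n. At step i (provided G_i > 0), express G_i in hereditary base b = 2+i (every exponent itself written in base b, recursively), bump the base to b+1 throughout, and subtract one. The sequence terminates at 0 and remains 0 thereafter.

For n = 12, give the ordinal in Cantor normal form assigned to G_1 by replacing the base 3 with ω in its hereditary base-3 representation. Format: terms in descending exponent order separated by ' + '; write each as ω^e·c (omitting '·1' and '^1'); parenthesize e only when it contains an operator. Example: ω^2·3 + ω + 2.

ω^(ω + 1) + ω^2·2 + ω·2 + 2

G_0 = 12. HB_2(12) = 2^(2 + 1) + 2^2. Bump = 108. G_1 = 107.
G_1 = 107. HB_3(107) = 3^(3 + 1) + 2·3^2 + 2·3 + 2. Bump = 1066. G_2 = 1065.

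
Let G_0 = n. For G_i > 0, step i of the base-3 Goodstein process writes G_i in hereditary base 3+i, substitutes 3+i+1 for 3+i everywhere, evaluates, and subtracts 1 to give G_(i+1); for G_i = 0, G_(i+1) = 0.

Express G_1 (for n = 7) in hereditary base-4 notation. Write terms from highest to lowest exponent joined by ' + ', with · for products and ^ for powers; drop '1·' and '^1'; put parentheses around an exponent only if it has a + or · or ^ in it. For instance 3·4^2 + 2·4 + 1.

G_0 = 7. HB_3(7) = 2·3 + 1. Bump = 9. G_1 = 8.
G_1 = 8. HB_4(8) = 2·4. Bump = 10. G_2 = 9.

2·4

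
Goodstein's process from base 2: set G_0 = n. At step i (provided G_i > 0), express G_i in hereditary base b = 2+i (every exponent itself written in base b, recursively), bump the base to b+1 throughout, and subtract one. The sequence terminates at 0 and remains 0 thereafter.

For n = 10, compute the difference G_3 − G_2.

14600

step 0: 10 = 2^(2 + 1) + 2; sub 3 for 2: 3^(3 + 1) + 3; = 84; G_1 = 84−1 = 83
step 1: 83 = 3^(3 + 1) + 2; sub 4 for 3: 4^(4 + 1) + 2; = 1026; G_2 = 1026−1 = 1025
step 2: 1025 = 4^(4 + 1) + 1; sub 5 for 4: 5^(5 + 1) + 1; = 15626; G_3 = 15626−1 = 15625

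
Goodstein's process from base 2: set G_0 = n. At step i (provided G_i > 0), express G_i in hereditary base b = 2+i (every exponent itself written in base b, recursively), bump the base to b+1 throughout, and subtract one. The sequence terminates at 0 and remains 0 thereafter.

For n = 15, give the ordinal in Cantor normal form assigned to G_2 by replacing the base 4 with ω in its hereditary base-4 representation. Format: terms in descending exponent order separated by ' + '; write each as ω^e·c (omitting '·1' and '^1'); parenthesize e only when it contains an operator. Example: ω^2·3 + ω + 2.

ω^(ω + 1) + ω^ω + 3

(0) 15|_2 = 2^(2 + 1) + 2^2 + 2 + 1 ↦ 3^(3 + 1) + 3^3 + 3 + 1|_3 = 112 ⇒ 111
(1) 111|_3 = 3^(3 + 1) + 3^3 + 3 ↦ 4^(4 + 1) + 4^4 + 4|_4 = 1284 ⇒ 1283
(2) 1283|_4 = 4^(4 + 1) + 4^4 + 3 ↦ 5^(5 + 1) + 5^5 + 3|_5 = 18753 ⇒ 18752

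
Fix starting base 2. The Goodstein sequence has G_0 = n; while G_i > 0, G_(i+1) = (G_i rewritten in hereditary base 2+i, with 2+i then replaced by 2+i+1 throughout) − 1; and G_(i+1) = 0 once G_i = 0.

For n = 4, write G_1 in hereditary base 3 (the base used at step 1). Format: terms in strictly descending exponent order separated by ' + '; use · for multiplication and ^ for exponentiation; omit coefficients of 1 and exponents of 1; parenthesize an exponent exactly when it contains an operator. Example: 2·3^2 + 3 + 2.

4 —HB2→ 2^2 —bump→ 3^3 = 27 —(−1)→ 26
26 —HB3→ 2·3^2 + 2·3 + 2 —bump→ 2·4^2 + 2·4 + 2 = 42 —(−1)→ 41

2·3^2 + 2·3 + 2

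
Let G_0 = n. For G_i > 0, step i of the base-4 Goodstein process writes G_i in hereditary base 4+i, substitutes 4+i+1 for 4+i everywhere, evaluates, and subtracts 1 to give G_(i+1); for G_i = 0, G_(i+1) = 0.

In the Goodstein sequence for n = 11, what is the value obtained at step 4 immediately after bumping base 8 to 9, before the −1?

16

i=0: 11 = 2·4 + 3 (b=4); 4→5: 2·5 + 3 = 13; 13−1 = 12
i=1: 12 = 2·5 + 2 (b=5); 5→6: 2·6 + 2 = 14; 14−1 = 13
i=2: 13 = 2·6 + 1 (b=6); 6→7: 2·7 + 1 = 15; 15−1 = 14
i=3: 14 = 2·7 (b=7); 7→8: 2·8 = 16; 16−1 = 15
i=4: 15 = 8 + 7 (b=8); 8→9: 9 + 7 = 16; 16−1 = 15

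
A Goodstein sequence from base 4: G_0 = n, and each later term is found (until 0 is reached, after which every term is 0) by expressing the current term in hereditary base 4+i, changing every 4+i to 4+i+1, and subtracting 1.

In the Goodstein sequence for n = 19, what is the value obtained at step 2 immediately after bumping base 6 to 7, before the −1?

19 —HB4→ 4^2 + 3 —bump→ 5^2 + 3 = 28 —(−1)→ 27
27 —HB5→ 5^2 + 2 —bump→ 6^2 + 2 = 38 —(−1)→ 37

50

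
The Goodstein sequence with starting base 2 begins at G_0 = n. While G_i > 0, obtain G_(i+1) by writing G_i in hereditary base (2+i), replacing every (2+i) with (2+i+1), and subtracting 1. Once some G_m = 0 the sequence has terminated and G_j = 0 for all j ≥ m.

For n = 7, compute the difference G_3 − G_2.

i=0: 7 = 2^2 + 2 + 1 (b=2); 2→3: 3^3 + 3 + 1 = 31; 31−1 = 30
i=1: 30 = 3^3 + 3 (b=3); 3→4: 4^4 + 4 = 260; 260−1 = 259
i=2: 259 = 4^4 + 3 (b=4); 4→5: 5^5 + 3 = 3128; 3128−1 = 3127

2868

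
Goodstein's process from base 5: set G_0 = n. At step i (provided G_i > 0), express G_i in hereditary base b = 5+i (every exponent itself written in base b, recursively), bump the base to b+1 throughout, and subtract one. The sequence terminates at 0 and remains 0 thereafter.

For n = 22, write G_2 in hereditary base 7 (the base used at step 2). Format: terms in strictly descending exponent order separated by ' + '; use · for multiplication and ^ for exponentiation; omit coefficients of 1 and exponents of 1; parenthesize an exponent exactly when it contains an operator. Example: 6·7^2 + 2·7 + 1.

base 5: 22 = 4·5 + 2; at 6: 4·6 + 2 = 26; next = 25
base 6: 25 = 4·6 + 1; at 7: 4·7 + 1 = 29; next = 28
base 7: 28 = 4·7; at 8: 4·8 = 32; next = 31

4·7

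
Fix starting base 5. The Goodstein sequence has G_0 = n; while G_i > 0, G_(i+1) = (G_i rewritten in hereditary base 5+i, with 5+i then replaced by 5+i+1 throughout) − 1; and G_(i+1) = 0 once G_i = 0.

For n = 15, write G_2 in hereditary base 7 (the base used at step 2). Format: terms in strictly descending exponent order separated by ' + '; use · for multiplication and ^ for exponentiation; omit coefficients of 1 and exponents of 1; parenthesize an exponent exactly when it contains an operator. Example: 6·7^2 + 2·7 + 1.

2·7 + 4

(0) 15|_5 = 3·5 ↦ 3·6|_6 = 18 ⇒ 17
(1) 17|_6 = 2·6 + 5 ↦ 2·7 + 5|_7 = 19 ⇒ 18
(2) 18|_7 = 2·7 + 4 ↦ 2·8 + 4|_8 = 20 ⇒ 19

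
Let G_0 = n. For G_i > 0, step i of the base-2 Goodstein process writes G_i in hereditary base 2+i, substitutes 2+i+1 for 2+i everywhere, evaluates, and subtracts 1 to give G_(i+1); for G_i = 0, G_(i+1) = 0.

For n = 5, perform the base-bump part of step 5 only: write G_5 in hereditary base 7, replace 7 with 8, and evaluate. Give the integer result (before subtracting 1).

1752

G_0 = 5. HB_2(5) = 2^2 + 1. Bump = 28. G_1 = 27.
G_1 = 27. HB_3(27) = 3^3. Bump = 256. G_2 = 255.
G_2 = 255. HB_4(255) = 3·4^3 + 3·4^2 + 3·4 + 3. Bump = 468. G_3 = 467.
G_3 = 467. HB_5(467) = 3·5^3 + 3·5^2 + 3·5 + 2. Bump = 776. G_4 = 775.
G_4 = 775. HB_6(775) = 3·6^3 + 3·6^2 + 3·6 + 1. Bump = 1198. G_5 = 1197.
G_5 = 1197. HB_7(1197) = 3·7^3 + 3·7^2 + 3·7. Bump = 1752. G_6 = 1751.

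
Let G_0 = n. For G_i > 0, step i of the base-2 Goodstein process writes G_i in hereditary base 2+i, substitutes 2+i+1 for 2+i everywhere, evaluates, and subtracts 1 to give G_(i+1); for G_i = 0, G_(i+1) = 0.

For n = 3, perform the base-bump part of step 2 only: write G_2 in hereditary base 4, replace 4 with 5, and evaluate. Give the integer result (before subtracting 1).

(0) 3|_2 = 2 + 1 ↦ 3 + 1|_3 = 4 ⇒ 3
(1) 3|_3 = 3 ↦ 4|_4 = 4 ⇒ 3
(2) 3|_4 = 3 ↦ 3|_5 = 3 ⇒ 2

3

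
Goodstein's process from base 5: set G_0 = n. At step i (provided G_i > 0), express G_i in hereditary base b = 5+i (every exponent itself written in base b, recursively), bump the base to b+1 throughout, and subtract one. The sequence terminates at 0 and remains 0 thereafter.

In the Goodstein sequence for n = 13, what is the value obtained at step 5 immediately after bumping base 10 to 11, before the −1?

[0] 13 ≡ 2·5 + 3 (base 5). Lift 6: 15. −1: 14.
[1] 14 ≡ 2·6 + 2 (base 6). Lift 7: 16. −1: 15.
[2] 15 ≡ 2·7 + 1 (base 7). Lift 8: 17. −1: 16.
[3] 16 ≡ 2·8 (base 8). Lift 9: 18. −1: 17.
[4] 17 ≡ 9 + 8 (base 9). Lift 10: 18. −1: 17.
[5] 17 ≡ 10 + 7 (base 10). Lift 11: 18. −1: 17.

18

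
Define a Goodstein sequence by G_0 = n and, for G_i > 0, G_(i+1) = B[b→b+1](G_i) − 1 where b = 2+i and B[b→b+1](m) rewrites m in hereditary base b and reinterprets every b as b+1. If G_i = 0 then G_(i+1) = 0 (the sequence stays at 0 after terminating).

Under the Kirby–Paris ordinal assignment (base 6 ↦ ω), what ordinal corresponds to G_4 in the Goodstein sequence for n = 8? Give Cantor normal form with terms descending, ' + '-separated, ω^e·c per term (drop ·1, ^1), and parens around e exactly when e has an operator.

ω^ω·2 + ω^2·2 + ω + 5

(0) 8|_2 = 2^(2 + 1) ↦ 3^(3 + 1)|_3 = 81 ⇒ 80
(1) 80|_3 = 2·3^3 + 2·3^2 + 2·3 + 2 ↦ 2·4^4 + 2·4^2 + 2·4 + 2|_4 = 554 ⇒ 553
(2) 553|_4 = 2·4^4 + 2·4^2 + 2·4 + 1 ↦ 2·5^5 + 2·5^2 + 2·5 + 1|_5 = 6311 ⇒ 6310
(3) 6310|_5 = 2·5^5 + 2·5^2 + 2·5 ↦ 2·6^6 + 2·6^2 + 2·6|_6 = 93396 ⇒ 93395
(4) 93395|_6 = 2·6^6 + 2·6^2 + 6 + 5 ↦ 2·7^7 + 2·7^2 + 7 + 5|_7 = 1647196 ⇒ 1647195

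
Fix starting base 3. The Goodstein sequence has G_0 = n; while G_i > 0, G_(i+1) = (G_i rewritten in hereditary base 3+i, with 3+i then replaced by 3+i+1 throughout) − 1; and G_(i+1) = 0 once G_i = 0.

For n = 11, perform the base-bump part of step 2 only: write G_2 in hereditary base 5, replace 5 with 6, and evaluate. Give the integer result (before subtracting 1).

11 —HB3→ 3^2 + 2 —bump→ 4^2 + 2 = 18 —(−1)→ 17
17 —HB4→ 4^2 + 1 —bump→ 5^2 + 1 = 26 —(−1)→ 25

36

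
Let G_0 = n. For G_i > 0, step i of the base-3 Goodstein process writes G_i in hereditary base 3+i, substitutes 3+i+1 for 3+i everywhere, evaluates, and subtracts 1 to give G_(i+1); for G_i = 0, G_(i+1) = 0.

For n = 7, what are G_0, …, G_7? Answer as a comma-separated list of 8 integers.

7, 8, 9, 9, 9, 9, 9, 9

7 —HB3→ 2·3 + 1 —bump→ 2·4 + 1 = 9 —(−1)→ 8
8 —HB4→ 2·4 —bump→ 2·5 = 10 —(−1)→ 9
9 —HB5→ 5 + 4 —bump→ 6 + 4 = 10 —(−1)→ 9
9 —HB6→ 6 + 3 —bump→ 7 + 3 = 10 —(−1)→ 9
9 —HB7→ 7 + 2 —bump→ 8 + 2 = 10 —(−1)→ 9
9 —HB8→ 8 + 1 —bump→ 9 + 1 = 10 —(−1)→ 9
9 —HB9→ 9 —bump→ 10 = 10 —(−1)→ 9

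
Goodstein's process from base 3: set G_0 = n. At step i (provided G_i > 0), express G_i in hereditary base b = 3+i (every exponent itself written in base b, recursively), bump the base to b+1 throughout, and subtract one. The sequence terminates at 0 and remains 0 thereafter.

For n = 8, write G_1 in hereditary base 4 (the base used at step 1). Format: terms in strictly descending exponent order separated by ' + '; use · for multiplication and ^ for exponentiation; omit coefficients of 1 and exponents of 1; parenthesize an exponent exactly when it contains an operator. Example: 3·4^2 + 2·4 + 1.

G_0 = 8. HB_3(8) = 2·3 + 2. Bump = 10. G_1 = 9.
G_1 = 9. HB_4(9) = 2·4 + 1. Bump = 11. G_2 = 10.

2·4 + 1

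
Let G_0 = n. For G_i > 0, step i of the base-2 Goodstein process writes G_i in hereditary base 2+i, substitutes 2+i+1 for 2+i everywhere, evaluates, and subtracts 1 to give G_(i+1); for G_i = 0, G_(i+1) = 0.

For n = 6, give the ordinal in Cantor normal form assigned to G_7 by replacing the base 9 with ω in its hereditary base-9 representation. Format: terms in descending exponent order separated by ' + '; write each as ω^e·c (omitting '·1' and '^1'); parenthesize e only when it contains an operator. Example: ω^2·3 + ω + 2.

ω^5·5 + ω^4·5 + ω^3·5 + ω^2·5 + ω·5 + 2

(0) 6|_2 = 2^2 + 2 ↦ 3^3 + 3|_3 = 30 ⇒ 29
(1) 29|_3 = 3^3 + 2 ↦ 4^4 + 2|_4 = 258 ⇒ 257
(2) 257|_4 = 4^4 + 1 ↦ 5^5 + 1|_5 = 3126 ⇒ 3125
(3) 3125|_5 = 5^5 ↦ 6^6|_6 = 46656 ⇒ 46655
(4) 46655|_6 = 5·6^5 + 5·6^4 + 5·6^3 + 5·6^2 + 5·6 + 5 ↦ 5·7^5 + 5·7^4 + 5·7^3 + 5·7^2 + 5·7 + 5|_7 = 98040 ⇒ 98039
(5) 98039|_7 = 5·7^5 + 5·7^4 + 5·7^3 + 5·7^2 + 5·7 + 4 ↦ 5·8^5 + 5·8^4 + 5·8^3 + 5·8^2 + 5·8 + 4|_8 = 187244 ⇒ 187243
(6) 187243|_8 = 5·8^5 + 5·8^4 + 5·8^3 + 5·8^2 + 5·8 + 3 ↦ 5·9^5 + 5·9^4 + 5·9^3 + 5·9^2 + 5·9 + 3|_9 = 332148 ⇒ 332147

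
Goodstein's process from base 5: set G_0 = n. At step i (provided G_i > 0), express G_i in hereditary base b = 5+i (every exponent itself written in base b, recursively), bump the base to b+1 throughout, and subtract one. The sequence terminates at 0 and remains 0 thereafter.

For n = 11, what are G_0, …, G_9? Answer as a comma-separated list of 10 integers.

G_0 = 11. HB_5(11) = 2·5 + 1. Bump = 13. G_1 = 12.
G_1 = 12. HB_6(12) = 2·6. Bump = 14. G_2 = 13.
G_2 = 13. HB_7(13) = 7 + 6. Bump = 14. G_3 = 13.
G_3 = 13. HB_8(13) = 8 + 5. Bump = 14. G_4 = 13.
G_4 = 13. HB_9(13) = 9 + 4. Bump = 14. G_5 = 13.
G_5 = 13. HB_10(13) = 10 + 3. Bump = 14. G_6 = 13.
G_6 = 13. HB_11(13) = 11 + 2. Bump = 14. G_7 = 13.
G_7 = 13. HB_12(13) = 12 + 1. Bump = 14. G_8 = 13.
G_8 = 13. HB_13(13) = 13. Bump = 14. G_9 = 13.

11, 12, 13, 13, 13, 13, 13, 13, 13, 13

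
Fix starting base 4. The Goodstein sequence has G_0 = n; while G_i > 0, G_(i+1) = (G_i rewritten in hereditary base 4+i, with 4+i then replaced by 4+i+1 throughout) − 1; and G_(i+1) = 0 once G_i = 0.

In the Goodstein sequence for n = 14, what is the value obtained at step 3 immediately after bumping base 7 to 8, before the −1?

22

(0) 14|_4 = 3·4 + 2 ↦ 3·5 + 2|_5 = 17 ⇒ 16
(1) 16|_5 = 3·5 + 1 ↦ 3·6 + 1|_6 = 19 ⇒ 18
(2) 18|_6 = 3·6 ↦ 3·7|_7 = 21 ⇒ 20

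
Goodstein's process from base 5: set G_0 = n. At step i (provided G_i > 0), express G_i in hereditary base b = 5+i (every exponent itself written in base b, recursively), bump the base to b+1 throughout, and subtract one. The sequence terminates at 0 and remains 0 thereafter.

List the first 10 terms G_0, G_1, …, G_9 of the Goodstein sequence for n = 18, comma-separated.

18 —HB5→ 3·5 + 3 —bump→ 3·6 + 3 = 21 —(−1)→ 20
20 —HB6→ 3·6 + 2 —bump→ 3·7 + 2 = 23 —(−1)→ 22
22 —HB7→ 3·7 + 1 —bump→ 3·8 + 1 = 25 —(−1)→ 24
24 —HB8→ 3·8 —bump→ 3·9 = 27 —(−1)→ 26
26 —HB9→ 2·9 + 8 —bump→ 2·10 + 8 = 28 —(−1)→ 27
27 —HB10→ 2·10 + 7 —bump→ 2·11 + 7 = 29 —(−1)→ 28
28 —HB11→ 2·11 + 6 —bump→ 2·12 + 6 = 30 —(−1)→ 29
29 —HB12→ 2·12 + 5 —bump→ 2·13 + 5 = 31 —(−1)→ 30
30 —HB13→ 2·13 + 4 —bump→ 2·14 + 4 = 32 —(−1)→ 31

18, 20, 22, 24, 26, 27, 28, 29, 30, 31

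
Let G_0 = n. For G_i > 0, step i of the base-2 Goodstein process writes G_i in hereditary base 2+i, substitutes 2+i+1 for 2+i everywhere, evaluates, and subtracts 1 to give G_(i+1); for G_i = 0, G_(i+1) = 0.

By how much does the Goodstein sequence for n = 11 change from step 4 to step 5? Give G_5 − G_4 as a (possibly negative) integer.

G_0=11  [base 2] 2^(2 + 1) + 2 + 1  →[2↦3]→  3^(3 + 1) + 3 + 1 = 85  −1 ⇒ G_1=84
G_1=84  [base 3] 3^(3 + 1) + 3  →[3↦4]→  4^(4 + 1) + 4 = 1028  −1 ⇒ G_2=1027
G_2=1027  [base 4] 4^(4 + 1) + 3  →[4↦5]→  5^(5 + 1) + 3 = 15628  −1 ⇒ G_3=15627
G_3=15627  [base 5] 5^(5 + 1) + 2  →[5↦6]→  6^(6 + 1) + 2 = 279938  −1 ⇒ G_4=279937
G_4=279937  [base 6] 6^(6 + 1) + 1  →[6↦7]→  7^(7 + 1) + 1 = 5764802  −1 ⇒ G_5=5764801

5484864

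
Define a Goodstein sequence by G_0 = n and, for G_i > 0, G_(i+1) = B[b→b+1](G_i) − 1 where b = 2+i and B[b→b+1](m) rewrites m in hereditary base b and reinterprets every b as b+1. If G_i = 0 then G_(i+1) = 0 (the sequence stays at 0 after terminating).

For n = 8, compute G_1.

80

i=0: 8 = 2^(2 + 1) (b=2); 2→3: 3^(3 + 1) = 81; 81−1 = 80
i=1: 80 = 2·3^3 + 2·3^2 + 2·3 + 2 (b=3); 3→4: 2·4^4 + 2·4^2 + 2·4 + 2 = 554; 554−1 = 553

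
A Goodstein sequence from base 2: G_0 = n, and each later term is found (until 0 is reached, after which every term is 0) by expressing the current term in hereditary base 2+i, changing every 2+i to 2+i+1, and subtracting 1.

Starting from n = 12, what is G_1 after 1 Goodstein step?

G_0=12  [base 2] 2^(2 + 1) + 2^2  →[2↦3]→  3^(3 + 1) + 3^3 = 108  −1 ⇒ G_1=107
G_1=107  [base 3] 3^(3 + 1) + 2·3^2 + 2·3 + 2  →[3↦4]→  4^(4 + 1) + 2·4^2 + 2·4 + 2 = 1066  −1 ⇒ G_2=1065

107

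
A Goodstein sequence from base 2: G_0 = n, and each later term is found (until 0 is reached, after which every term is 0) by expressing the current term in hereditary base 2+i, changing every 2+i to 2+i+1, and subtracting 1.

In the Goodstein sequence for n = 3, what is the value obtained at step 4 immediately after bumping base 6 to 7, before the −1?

1

G_0=3  [base 2] 2 + 1  →[2↦3]→  3 + 1 = 4  −1 ⇒ G_1=3
G_1=3  [base 3] 3  →[3↦4]→  4 = 4  −1 ⇒ G_2=3
G_2=3  [base 4] 3  →[4↦5]→  3 = 3  −1 ⇒ G_3=2
G_3=2  [base 5] 2  →[5↦6]→  2 = 2  −1 ⇒ G_4=1
G_4=1  [base 6] 1  →[6↦7]→  1 = 1  −1 ⇒ G_5=0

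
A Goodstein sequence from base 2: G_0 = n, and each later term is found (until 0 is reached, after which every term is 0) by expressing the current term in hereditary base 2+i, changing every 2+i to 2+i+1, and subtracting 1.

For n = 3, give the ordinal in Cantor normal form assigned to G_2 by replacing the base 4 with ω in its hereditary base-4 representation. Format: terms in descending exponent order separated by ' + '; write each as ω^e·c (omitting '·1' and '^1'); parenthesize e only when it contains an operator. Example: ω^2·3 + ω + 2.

3

[0] 3 ≡ 2 + 1 (base 2). Lift 3: 4. −1: 3.
[1] 3 ≡ 3 (base 3). Lift 4: 4. −1: 3.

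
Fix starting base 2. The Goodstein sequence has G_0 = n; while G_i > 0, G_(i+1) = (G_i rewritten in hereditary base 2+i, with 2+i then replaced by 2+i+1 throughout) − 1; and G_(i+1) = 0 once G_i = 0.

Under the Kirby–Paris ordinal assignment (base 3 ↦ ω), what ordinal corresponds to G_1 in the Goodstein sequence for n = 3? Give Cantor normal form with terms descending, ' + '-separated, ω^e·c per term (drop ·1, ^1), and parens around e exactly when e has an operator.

3 —HB2→ 2 + 1 —bump→ 3 + 1 = 4 —(−1)→ 3
3 —HB3→ 3 —bump→ 4 = 4 —(−1)→ 3

ω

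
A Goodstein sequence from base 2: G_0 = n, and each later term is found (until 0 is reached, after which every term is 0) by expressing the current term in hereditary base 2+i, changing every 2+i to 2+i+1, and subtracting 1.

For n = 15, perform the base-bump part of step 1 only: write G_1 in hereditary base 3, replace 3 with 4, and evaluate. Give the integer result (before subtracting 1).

i=0: 15 = 2^(2 + 1) + 2^2 + 2 + 1 (b=2); 2→3: 3^(3 + 1) + 3^3 + 3 + 1 = 112; 112−1 = 111
i=1: 111 = 3^(3 + 1) + 3^3 + 3 (b=3); 3→4: 4^(4 + 1) + 4^4 + 4 = 1284; 1284−1 = 1283

1284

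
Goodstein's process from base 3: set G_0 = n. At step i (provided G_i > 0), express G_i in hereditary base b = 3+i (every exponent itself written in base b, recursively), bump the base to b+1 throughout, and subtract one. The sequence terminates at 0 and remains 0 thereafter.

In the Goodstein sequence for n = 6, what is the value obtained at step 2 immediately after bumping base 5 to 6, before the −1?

8

G_0=6  [base 3] 2·3  →[3↦4]→  2·4 = 8  −1 ⇒ G_1=7
G_1=7  [base 4] 4 + 3  →[4↦5]→  5 + 3 = 8  −1 ⇒ G_2=7
G_2=7  [base 5] 5 + 2  →[5↦6]→  6 + 2 = 8  −1 ⇒ G_3=7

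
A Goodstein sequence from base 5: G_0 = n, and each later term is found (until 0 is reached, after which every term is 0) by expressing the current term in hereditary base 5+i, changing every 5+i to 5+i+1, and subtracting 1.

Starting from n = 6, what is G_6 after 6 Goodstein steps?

2

G_0=6  [base 5] 5 + 1  →[5↦6]→  6 + 1 = 7  −1 ⇒ G_1=6
G_1=6  [base 6] 6  →[6↦7]→  7 = 7  −1 ⇒ G_2=6
G_2=6  [base 7] 6  →[7↦8]→  6 = 6  −1 ⇒ G_3=5
G_3=5  [base 8] 5  →[8↦9]→  5 = 5  −1 ⇒ G_4=4
G_4=4  [base 9] 4  →[9↦10]→  4 = 4  −1 ⇒ G_5=3
G_5=3  [base 10] 3  →[10↦11]→  3 = 3  −1 ⇒ G_6=2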